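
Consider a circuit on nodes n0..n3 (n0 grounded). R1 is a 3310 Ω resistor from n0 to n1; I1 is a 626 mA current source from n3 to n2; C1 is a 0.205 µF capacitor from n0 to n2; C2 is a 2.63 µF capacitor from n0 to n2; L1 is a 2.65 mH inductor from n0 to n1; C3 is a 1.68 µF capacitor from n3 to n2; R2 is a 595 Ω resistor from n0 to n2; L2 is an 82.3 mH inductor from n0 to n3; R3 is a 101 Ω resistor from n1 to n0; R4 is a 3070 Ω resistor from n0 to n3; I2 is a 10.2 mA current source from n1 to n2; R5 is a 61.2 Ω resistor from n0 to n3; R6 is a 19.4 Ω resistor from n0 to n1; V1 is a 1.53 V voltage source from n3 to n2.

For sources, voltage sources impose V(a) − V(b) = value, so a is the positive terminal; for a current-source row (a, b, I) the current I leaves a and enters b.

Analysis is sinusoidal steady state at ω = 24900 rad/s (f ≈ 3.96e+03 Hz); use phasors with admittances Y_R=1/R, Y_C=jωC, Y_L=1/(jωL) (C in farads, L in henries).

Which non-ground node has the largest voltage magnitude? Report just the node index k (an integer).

Element admittances at ω=24900 rad/s:
  Y(R1) = 0.0003021+0.000j S between n0,n1
  I1: injects 0.626 A into n2 (from n3)
  Y(C1) = 0.000+0.005104j S between n0,n2
  Y(C2) = 0.000+0.06549j S between n0,n2
  Y(L1) = 0.000-0.01515j S between n0,n1
  Y(C3) = 0.000+0.04183j S between n3,n2
  Y(R2) = 0.001681+0.000j S between n0,n2
  Y(L2) = 0.000-0.0004880j S between n0,n3
  Y(R3) = 0.009901+0.000j S between n1,n0
  Y(R4) = 0.0003257+0.000j S between n0,n3
  I2: injects 0.0102 A into n2 (from n1)
  Y(R5) = 0.01634+0.000j S between n0,n3
  Y(R6) = 0.05155+0.000j S between n0,n1
  V1: constraint V(n3)−V(n2) = 1.53
Assemble and solve the 4×4 MNA system:
  V(n1)=-0.1558-0.03824j  V(n2)=-0.04348+0.2068j  V(n3)=1.487+0.2068j
  i(V1)=-0.6509-0.06672j

3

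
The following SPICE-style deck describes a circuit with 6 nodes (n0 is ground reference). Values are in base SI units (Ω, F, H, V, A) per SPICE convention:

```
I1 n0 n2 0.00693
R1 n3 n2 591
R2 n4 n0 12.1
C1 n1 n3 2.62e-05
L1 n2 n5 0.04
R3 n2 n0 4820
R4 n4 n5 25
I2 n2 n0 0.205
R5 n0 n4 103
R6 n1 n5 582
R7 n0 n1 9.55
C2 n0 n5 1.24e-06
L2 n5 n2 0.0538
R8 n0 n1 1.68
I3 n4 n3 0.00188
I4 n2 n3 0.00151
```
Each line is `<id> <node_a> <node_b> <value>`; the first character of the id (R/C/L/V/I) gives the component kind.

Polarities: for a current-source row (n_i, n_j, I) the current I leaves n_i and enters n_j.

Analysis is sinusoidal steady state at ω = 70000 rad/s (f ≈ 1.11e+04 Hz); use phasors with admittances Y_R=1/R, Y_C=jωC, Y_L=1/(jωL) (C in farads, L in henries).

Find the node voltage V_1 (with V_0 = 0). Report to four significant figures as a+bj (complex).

-0.2221-0.07441j V

Apply KCL at each of the 5 non-ground nodes and solve the resulting linear system.
Node n1: branches {C1, R6, R7, R8} → V_1 = -0.2221-0.07441j
Node n2: branches {I1, R1, L1, R3, I2, L2, I4} → V_2 = -94.90-31.28j
Node n3: branches {R1, C1, I3, I4} → V_3 = -0.2510+0.01106j
Node n4: branches {R2, R4, R5, I3} → V_4 = 0.1487+0.1276j
Node n5: branches {L1, R4, R6, C2, L2} → V_5 = 0.5390+0.4223j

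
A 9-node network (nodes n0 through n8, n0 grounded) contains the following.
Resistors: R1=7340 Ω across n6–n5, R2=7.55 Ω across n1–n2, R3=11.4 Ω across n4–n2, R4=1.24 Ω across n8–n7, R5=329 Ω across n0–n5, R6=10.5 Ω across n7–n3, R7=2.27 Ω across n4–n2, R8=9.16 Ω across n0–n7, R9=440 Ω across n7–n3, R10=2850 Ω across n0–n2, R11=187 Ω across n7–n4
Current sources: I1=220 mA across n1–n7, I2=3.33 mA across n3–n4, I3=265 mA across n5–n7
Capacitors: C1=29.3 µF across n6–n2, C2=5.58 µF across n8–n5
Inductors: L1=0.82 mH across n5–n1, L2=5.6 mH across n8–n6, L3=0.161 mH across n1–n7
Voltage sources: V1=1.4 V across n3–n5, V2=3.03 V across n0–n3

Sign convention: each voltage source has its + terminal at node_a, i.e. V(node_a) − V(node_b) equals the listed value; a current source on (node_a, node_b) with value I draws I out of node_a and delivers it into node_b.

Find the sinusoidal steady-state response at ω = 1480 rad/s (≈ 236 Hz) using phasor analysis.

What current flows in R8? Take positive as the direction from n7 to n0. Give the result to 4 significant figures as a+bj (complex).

-0.4419+0.1360j A

Element admittances at ω=1480 rad/s:
  Y(R1) = 0.0001362+0.000j S between n6,n5
  Y(R2) = 0.1325+0.000j S between n1,n2
  I1: injects 0.22 A into n7 (from n1)
  Y(R3) = 0.08772+0.000j S between n4,n2
  Y(C1) = 0.000+0.04336j S between n6,n2
  Y(L1) = 0.000-0.8240j S between n5,n1
  Y(L2) = 0.000-0.1207j S between n8,n6
  Y(R4) = 0.8065+0.000j S between n8,n7
  I2: injects 0.00333 A into n4 (from n3)
  Y(L3) = 0.000-4.197j S between n1,n7
  Y(R5) = 0.003040+0.000j S between n0,n5
  Y(R6) = 0.09524+0.000j S between n7,n3
  Y(R7) = 0.4405+0.000j S between n4,n2
  Y(R8) = 0.1092+0.000j S between n0,n7
  Y(C2) = 0.000+0.008258j S between n8,n5
  Y(R9) = 0.002273+0.000j S between n7,n3
  Y(R10) = 0.0003509+0.000j S between n0,n2
  I3: injects 0.265 A into n7 (from n5)
  Y(R11) = 0.005348+0.000j S between n7,n4
  V1: constraint V(n3)−V(n5) = 1.4
  V2: constraint V(n0)−V(n3) = 3.03
Assemble and solve the 10×10 MNA system:
  V(n1)=-4.113+0.9965j  V(n2)=-4.155+1.069j  V(n3)=-3.030+0.000j  V(n4)=-4.147+1.071j  V(n5)=-4.430+0.000j  V(n6)=-3.946+1.320j  V(n7)=-4.048+1.246j  V(n8)=-4.022+1.230j
  i(V1)=-0.5595+0.2579j  i(V2)=-0.4569+0.1364j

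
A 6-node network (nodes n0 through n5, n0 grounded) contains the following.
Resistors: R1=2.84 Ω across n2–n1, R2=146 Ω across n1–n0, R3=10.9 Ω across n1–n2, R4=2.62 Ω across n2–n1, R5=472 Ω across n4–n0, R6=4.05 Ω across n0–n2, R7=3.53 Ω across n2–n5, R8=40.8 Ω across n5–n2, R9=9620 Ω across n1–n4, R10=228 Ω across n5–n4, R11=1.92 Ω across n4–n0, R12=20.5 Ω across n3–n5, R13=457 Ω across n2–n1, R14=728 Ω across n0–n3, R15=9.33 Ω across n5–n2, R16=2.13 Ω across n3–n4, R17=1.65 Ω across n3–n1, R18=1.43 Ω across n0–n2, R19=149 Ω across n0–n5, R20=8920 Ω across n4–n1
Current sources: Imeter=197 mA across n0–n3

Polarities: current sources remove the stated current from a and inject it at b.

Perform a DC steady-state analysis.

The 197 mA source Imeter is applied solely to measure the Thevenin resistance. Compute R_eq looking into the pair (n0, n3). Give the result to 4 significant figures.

R_eq = 1.887 Ω

MNA unknowns: 5 node voltages V₁..V_5
R1: Y=0.3521 on G[2,1]
R2: Y=0.006849 on G[1,0]
R3: Y=0.09174 on G[1,2]
R4: Y=0.3817 on G[2,1]
R5: Y=0.002119 on G[4,0]
R6: Y=0.2469 on G[0,2]
R7: Y=0.2833 on G[2,5]
R8: Y=0.02451 on G[5,2]
R9: Y=0.0001040 on G[1,4]
R10: Y=0.004386 on G[5,4]
R11: Y=0.5208 on G[4,0]
R12: Y=0.04878 on G[3,5]
R13: Y=0.002188 on G[2,1]
R14: Y=0.001374 on G[0,3]
R15: Y=0.1072 on G[5,2]
R16: Y=0.4695 on G[3,4]
R17: Y=0.6061 on G[3,1]
R18: Y=0.6993 on G[0,2]
R19: Y=0.006711 on G[0,5]
R20: Y=0.0001121 on G[4,1]
Imeter: z[0]−=0.197, z[3]+=0.197
solve → V1=0.2184, V2=0.1080, V3=0.3717, V4=0.1757, V5=0.1342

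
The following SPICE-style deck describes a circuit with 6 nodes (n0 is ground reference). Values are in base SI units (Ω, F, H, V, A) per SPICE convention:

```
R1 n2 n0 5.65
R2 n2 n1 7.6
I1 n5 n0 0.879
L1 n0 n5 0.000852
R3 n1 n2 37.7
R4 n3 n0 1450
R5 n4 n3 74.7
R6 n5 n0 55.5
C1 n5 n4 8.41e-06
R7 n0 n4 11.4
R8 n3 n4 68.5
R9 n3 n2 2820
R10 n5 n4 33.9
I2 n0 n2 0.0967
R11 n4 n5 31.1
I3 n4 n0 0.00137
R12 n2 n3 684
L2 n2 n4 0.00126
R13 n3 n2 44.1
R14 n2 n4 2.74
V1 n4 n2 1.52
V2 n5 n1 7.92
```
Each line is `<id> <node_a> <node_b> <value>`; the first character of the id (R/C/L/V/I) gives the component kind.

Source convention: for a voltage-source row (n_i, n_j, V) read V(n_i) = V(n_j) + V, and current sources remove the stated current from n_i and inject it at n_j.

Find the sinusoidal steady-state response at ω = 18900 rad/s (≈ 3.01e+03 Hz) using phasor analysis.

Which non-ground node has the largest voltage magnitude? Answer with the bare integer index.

1

Element admittances at ω=18900 rad/s:
  Y(R1) = 0.1770+0.000j S between n2,n0
  Y(R2) = 0.1316+0.000j S between n2,n1
  I1: injects 0.879 A into n0 (from n5)
  Y(L1) = 0.000-0.06210j S between n0,n5
  Y(R3) = 0.02653+0.000j S between n1,n2
  Y(R4) = 0.0006897+0.000j S between n3,n0
  Y(R5) = 0.01339+0.000j S between n4,n3
  Y(R6) = 0.01802+0.000j S between n5,n0
  Y(C1) = 0.000+0.1589j S between n5,n4
  Y(R7) = 0.08772+0.000j S between n0,n4
  Y(R8) = 0.01460+0.000j S between n3,n4
  Y(R9) = 0.0003546+0.000j S between n3,n2
  Y(R10) = 0.02950+0.000j S between n5,n4
  I2: injects 0.0967 A into n2 (from n0)
  Y(R11) = 0.03215+0.000j S between n4,n5
  I3: injects 0.00137 A into n0 (from n4)
  Y(R12) = 0.001462+0.000j S between n2,n3
  Y(L2) = 0.000-0.04199j S between n2,n4
  Y(R13) = 0.02268+0.000j S between n3,n2
  Y(R14) = 0.3650+0.000j S between n2,n4
  V1: constraint V(n4)−V(n2) = 1.52
  V2: constraint V(n5)−V(n1) = 7.92
Assemble and solve the 7×7 MNA system:
  V(n1)=-9.092-0.8350j  V(n2)=-3.182-0.2176j  V(n3)=-2.341-0.2148j  V(n4)=-1.662-0.2176j  V(n5)=-1.172-0.8350j
  i(V1)=-0.3009+0.1228j  i(V2)=-0.9344-0.09760j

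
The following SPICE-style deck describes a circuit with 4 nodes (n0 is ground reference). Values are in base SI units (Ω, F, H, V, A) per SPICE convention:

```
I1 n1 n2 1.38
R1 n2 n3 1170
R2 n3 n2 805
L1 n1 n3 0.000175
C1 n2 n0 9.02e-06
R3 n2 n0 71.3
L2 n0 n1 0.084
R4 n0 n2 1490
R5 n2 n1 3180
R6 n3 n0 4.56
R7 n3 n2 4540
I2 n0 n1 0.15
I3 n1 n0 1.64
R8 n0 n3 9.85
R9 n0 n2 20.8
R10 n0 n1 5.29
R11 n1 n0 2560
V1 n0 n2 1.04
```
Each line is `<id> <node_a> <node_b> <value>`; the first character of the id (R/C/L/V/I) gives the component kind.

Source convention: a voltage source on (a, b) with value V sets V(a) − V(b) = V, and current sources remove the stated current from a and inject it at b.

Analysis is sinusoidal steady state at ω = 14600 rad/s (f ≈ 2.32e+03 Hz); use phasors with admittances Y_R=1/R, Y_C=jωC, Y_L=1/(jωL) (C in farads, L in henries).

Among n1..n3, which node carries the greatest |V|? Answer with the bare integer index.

Apply KCL at each of the 3 non-ground nodes and solve the resulting linear system.
Node n1: branches {I1, L1, L2, R5, I2, I3, R10, R11} → V_1 = -6.404-2.671j
Node n2: branches {I1, R1, R2, C1, R3, R4, R5, R7, R9, V1} → V_2 = -1.040+0.000j
Node n3: branches {R1, R2, L1, R6, R7, R8} → V_3 = -5.123+1.552j
Source currents: i(V1)=-1.434-0.1397j

1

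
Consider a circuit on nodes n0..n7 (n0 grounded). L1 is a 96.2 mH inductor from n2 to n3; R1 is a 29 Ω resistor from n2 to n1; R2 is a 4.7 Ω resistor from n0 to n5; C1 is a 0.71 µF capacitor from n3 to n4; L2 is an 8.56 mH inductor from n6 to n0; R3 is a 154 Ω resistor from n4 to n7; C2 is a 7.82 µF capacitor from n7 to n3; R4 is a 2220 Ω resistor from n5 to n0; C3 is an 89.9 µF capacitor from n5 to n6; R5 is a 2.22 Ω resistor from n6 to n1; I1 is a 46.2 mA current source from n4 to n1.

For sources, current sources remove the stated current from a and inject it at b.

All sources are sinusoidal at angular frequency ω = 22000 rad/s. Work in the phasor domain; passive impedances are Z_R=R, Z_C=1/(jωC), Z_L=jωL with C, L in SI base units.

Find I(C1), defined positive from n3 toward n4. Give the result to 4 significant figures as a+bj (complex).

0.03898+0.01593j A

Apply KCL at each of the 7 non-ground nodes and solve the resulting linear system.
Node n1: branches {R1, R5, I1} → V_1 = 0.000+0.000j
Node n2: branches {L1, R1} → V_2 = -1.340+0.000j
Node n3: branches {L1, C1, C2} → V_3 = -1.340-97.78j
Node n4: branches {C1, R3, I1} → V_4 = -2.360-95.28j
Node n5: branches {R2, R4, C3} → V_5 = 0.000+0.000j
Node n6: branches {L2, C3, R5} → V_6 = 0.000+0.000j
Node n7: branches {R3, C2} → V_7 = -1.247-97.74j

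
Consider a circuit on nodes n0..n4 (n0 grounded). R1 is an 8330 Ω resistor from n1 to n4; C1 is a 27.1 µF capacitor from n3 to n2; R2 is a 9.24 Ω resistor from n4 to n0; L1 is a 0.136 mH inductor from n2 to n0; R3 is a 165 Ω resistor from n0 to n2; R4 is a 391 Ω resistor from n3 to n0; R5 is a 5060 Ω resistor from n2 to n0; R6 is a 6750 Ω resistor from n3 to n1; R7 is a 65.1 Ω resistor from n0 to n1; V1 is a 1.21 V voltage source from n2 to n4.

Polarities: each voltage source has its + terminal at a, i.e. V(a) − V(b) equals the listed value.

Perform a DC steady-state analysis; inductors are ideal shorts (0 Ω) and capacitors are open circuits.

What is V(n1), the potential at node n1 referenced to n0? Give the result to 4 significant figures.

-0.009299 V

Element admittances at DC:
  Y(R1) = 0.0001200 S between n1,n4
  Y(C1) = 0.000 S between n3,n2
  Y(R2) = 0.1082 S between n4,n0
  L1: short n2↔n0 (DC inductor)
  Y(R3) = 0.006061 S between n0,n2
  Y(R4) = 0.002558 S between n3,n0
  Y(R5) = 0.0001976 S between n2,n0
  Y(R6) = 0.0001481 S between n3,n1
  Y(R7) = 0.01536 S between n0,n1
  V1: constraint V(n2)−V(n4) = 1.21
Assemble and solve the 6×6 MNA system:
  V(n1)=-0.009299  V(n2)=0.000  V(n3)=-0.0005092  V(n4)=-1.210
  i(L1)=0.1311  i(V1)=-0.1311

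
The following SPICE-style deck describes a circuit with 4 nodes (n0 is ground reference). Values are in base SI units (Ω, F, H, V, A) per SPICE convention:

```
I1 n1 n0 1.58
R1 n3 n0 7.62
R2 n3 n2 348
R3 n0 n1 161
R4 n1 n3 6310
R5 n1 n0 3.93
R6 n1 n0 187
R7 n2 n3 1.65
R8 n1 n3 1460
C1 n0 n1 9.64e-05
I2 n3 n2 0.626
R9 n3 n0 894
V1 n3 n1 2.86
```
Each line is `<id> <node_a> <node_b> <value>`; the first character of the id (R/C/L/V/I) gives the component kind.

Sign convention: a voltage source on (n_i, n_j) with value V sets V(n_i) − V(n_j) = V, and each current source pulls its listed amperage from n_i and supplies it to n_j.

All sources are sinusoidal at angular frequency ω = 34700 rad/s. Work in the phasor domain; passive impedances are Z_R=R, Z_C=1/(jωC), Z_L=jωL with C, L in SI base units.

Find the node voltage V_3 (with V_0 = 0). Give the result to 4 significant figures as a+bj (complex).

Element admittances at ω=34700 rad/s:
  I1: injects 1.58 A into n0 (from n1)
  Y(R1) = 0.1312+0.000j S between n3,n0
  Y(R2) = 0.002874+0.000j S between n3,n2
  Y(R3) = 0.006211+0.000j S between n0,n1
  Y(R4) = 0.0001585+0.000j S between n1,n3
  Y(R5) = 0.2545+0.000j S between n1,n0
  Y(R6) = 0.005348+0.000j S between n1,n0
  Y(R7) = 0.6061+0.000j S between n2,n3
  Y(R8) = 0.0006849+0.000j S between n1,n3
  Y(C1) = 0.000+3.345j S between n0,n1
  I2: injects 0.626 A into n2 (from n3)
  Y(R9) = 0.001119+0.000j S between n3,n0
  V1: constraint V(n3)−V(n1) = 2.86
Assemble and solve the 4×4 MNA system:
  V(n1)=-0.06875+0.5773j  V(n2)=3.819+0.5773j  V(n3)=2.791+0.5773j
  i(V1)=-0.3718-0.07641j

2.791+0.5773j V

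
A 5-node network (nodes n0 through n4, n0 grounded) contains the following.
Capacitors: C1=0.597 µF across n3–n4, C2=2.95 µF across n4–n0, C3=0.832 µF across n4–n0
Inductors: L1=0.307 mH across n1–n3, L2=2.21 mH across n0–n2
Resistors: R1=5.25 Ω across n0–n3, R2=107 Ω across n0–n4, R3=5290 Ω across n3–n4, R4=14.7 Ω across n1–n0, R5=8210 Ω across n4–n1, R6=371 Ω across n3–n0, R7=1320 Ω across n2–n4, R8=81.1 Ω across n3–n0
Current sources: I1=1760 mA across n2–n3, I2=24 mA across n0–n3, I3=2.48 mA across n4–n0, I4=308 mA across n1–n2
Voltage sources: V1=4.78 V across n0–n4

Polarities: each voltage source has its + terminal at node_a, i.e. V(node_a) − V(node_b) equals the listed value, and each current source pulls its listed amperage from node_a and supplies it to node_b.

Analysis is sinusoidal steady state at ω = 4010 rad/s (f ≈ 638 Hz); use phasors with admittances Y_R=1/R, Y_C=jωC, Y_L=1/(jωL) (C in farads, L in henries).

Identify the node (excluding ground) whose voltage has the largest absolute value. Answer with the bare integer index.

2

Element admittances at ω=4010 rad/s:
  Y(C1) = 0.000+0.002394j S between n3,n4
  Y(L1) = 0.000-0.8123j S between n1,n3
  Y(R1) = 0.1905+0.000j S between n0,n3
  Y(R2) = 0.009346+0.000j S between n0,n4
  Y(C2) = 0.000+0.01183j S between n4,n0
  I1: injects 1.76 A into n3 (from n2)
  Y(R3) = 0.0001890+0.000j S between n3,n4
  Y(R4) = 0.06803+0.000j S between n1,n0
  Y(R5) = 0.0001218+0.000j S between n4,n1
  Y(R6) = 0.002695+0.000j S between n3,n0
  I2: injects 0.024 A into n3 (from n0)
  Y(L2) = 0.000-0.1128j S between n0,n2
  I3: injects 0.00248 A into n0 (from n4)
  Y(R7) = 0.0007576+0.000j S between n2,n4
  I4: injects 0.308 A into n2 (from n1)
  Y(C3) = 0.000+0.003336j S between n4,n0
  Y(R8) = 0.01233+0.000j S between n3,n0
  V1: constraint V(n0)−V(n4) = 4.78
Assemble and solve the 5×5 MNA system:
  V(n1)=5.341-0.7109j  V(n2)=-0.08660-12.90j  V(n3)=5.400+0.1170j  V(n4)=-4.780+0.000j
  i(V1)=-0.04863-0.08703j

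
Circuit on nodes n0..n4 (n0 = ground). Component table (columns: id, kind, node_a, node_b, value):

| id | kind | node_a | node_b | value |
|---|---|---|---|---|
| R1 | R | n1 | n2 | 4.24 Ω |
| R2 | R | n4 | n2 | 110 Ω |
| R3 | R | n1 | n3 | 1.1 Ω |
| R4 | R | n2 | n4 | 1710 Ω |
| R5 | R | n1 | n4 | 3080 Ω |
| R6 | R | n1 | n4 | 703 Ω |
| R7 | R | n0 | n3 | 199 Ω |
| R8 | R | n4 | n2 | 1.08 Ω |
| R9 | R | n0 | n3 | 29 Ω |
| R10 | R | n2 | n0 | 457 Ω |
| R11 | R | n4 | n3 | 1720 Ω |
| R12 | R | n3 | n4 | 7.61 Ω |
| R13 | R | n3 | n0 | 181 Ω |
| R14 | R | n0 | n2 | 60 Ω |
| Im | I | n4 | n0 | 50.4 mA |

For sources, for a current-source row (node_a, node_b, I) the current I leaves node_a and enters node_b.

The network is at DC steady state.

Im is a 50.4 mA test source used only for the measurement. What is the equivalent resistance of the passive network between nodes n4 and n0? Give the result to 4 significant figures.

R_eq = 17.65 Ω

Element admittances at DC:
  Y(R1) = 0.2358 S between n1,n2
  Y(R2) = 0.009091 S between n4,n2
  Y(R3) = 0.9091 S between n1,n3
  Y(R4) = 0.0005848 S between n2,n4
  Y(R5) = 0.0003247 S between n1,n4
  Y(R6) = 0.001422 S between n1,n4
  Y(R7) = 0.005025 S between n0,n3
  Y(R8) = 0.9259 S between n4,n2
  Y(R9) = 0.03448 S between n0,n3
  Y(R10) = 0.002188 S between n2,n0
  Y(R11) = 0.0005814 S between n4,n3
  Y(R12) = 0.1314 S between n3,n4
  Y(R13) = 0.005525 S between n3,n0
  Y(R14) = 0.01667 S between n0,n2
  Im: injects 0.0504 A into n0 (from n4)
Assemble and solve the 4×4 MNA system:
  V(n1)=-0.7808  V(n2)=-0.8539  V(n3)=-0.7617  V(n4)=-0.8895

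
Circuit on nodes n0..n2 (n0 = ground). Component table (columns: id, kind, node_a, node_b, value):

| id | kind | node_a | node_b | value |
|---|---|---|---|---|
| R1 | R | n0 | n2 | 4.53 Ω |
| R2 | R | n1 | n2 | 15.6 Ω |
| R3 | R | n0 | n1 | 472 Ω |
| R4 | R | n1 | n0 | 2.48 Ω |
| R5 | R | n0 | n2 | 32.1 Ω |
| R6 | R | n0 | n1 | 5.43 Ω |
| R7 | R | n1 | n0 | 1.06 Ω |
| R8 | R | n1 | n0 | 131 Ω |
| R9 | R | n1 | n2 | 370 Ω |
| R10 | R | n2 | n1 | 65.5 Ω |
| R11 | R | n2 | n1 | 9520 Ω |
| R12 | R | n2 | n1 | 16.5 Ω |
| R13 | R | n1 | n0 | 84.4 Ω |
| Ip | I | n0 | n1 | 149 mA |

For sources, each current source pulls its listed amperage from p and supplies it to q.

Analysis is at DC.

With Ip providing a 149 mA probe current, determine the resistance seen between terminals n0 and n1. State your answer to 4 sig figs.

R_eq = 0.6085 Ω

MNA unknowns: 2 node voltages V₁..V_2
R1: Y=0.2208 on G[0,2]
R2: Y=0.06410 on G[1,2]
R3: Y=0.002119 on G[0,1]
R4: Y=0.4032 on G[1,0]
R5: Y=0.03115 on G[0,2]
R6: Y=0.1842 on G[0,1]
R7: Y=0.9434 on G[1,0]
R8: Y=0.007634 on G[1,0]
R9: Y=0.002703 on G[1,2]
R10: Y=0.01527 on G[2,1]
R11: Y=0.0001050 on G[2,1]
R12: Y=0.06061 on G[2,1]
R13: Y=0.01185 on G[1,0]
Ip: z[0]−=0.149, z[1]+=0.149
solve → V1=0.09066, V2=0.03280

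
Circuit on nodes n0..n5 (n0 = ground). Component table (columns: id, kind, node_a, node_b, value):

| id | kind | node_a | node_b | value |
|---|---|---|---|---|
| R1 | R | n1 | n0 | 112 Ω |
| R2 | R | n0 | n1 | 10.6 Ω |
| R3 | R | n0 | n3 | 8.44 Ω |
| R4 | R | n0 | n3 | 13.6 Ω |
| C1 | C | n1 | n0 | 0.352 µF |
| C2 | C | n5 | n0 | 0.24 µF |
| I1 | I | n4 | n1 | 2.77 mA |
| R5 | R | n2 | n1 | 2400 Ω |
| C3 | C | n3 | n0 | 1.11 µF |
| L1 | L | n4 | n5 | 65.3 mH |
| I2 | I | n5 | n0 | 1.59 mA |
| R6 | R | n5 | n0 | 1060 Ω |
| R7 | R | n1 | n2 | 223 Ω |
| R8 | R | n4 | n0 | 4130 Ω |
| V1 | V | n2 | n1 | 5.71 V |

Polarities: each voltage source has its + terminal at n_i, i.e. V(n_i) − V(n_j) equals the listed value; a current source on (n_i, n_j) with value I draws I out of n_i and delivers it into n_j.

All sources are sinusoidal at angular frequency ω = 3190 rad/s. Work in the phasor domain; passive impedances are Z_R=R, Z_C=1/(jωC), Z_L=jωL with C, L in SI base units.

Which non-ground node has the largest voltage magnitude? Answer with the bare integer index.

Element admittances at ω=3190 rad/s:
  Y(R1) = 0.008929+0.000j S between n1,n0
  Y(R2) = 0.09434+0.000j S between n0,n1
  Y(R3) = 0.1185+0.000j S between n0,n3
  Y(R4) = 0.07353+0.000j S between n0,n3
  Y(C1) = 0.000+0.001123j S between n1,n0
  Y(C2) = 0.000+0.0007656j S between n5,n0
  I1: injects 0.00277 A into n1 (from n4)
  Y(R5) = 0.0004167+0.000j S between n2,n1
  Y(C3) = 0.000+0.003541j S between n3,n0
  Y(L1) = 0.000-0.004801j S between n4,n5
  I2: injects 0.00159 A into n0 (from n5)
  Y(R6) = 0.0009434+0.000j S between n5,n0
  Y(R7) = 0.004484+0.000j S between n1,n2
  Y(R8) = 0.0002421+0.000j S between n4,n0
  V1: constraint V(n2)−V(n1) = 5.71
Assemble and solve the 6×6 MNA system:
  V(n1)=0.02682-0.0002916j  V(n2)=5.737-0.0002916j  V(n3)=0.000+0.000j  V(n4)=-2.497+1.296j  V(n5)=-2.563+1.747j
  i(V1)=-0.02798+0.000j

2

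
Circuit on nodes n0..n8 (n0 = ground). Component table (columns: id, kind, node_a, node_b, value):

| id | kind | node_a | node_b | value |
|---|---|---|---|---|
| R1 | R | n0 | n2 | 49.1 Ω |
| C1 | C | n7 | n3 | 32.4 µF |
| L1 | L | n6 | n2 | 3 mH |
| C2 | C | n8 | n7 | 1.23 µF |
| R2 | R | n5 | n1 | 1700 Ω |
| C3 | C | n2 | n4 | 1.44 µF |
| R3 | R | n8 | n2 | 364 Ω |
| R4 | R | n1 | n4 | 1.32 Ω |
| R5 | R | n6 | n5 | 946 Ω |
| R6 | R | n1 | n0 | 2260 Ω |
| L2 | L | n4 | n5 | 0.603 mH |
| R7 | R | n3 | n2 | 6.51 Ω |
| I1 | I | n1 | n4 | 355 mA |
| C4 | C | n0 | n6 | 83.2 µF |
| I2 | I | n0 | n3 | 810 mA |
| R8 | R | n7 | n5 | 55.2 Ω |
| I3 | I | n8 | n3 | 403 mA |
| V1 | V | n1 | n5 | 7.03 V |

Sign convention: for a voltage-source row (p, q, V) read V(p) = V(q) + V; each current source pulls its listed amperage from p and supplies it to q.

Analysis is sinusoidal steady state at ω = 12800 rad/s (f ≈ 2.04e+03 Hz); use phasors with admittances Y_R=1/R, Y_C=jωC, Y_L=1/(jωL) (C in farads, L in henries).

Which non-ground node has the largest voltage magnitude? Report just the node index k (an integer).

8

Apply KCL at each of the 8 non-ground nodes and solve the resulting linear system.
Node n1: branches {R2, R4, R6, I1, V1} → V_1 = 19.53+12.22j
Node n2: branches {R1, L1, C3, R3, R7} → V_2 = 14.68+18.30j
Node n3: branches {C1, R7, I2, I3} → V_3 = 19.22+17.12j
Node n4: branches {C3, R4, L2, I1} → V_4 = 19.69+13.33j
Node n5: branches {R2, R5, L2, R8, V1} → V_5 = 12.50+12.22j
Node n6: branches {L1, R5, C4} → V_6 = -0.3550-0.4718j
Node n7: branches {C1, C2, R8} → V_7 = 18.78+18.36j
Node n8: branches {C2, R3, I3} → V_8 = 14.31+43.89j
Source currents: i(V1)=-0.2478+0.8336j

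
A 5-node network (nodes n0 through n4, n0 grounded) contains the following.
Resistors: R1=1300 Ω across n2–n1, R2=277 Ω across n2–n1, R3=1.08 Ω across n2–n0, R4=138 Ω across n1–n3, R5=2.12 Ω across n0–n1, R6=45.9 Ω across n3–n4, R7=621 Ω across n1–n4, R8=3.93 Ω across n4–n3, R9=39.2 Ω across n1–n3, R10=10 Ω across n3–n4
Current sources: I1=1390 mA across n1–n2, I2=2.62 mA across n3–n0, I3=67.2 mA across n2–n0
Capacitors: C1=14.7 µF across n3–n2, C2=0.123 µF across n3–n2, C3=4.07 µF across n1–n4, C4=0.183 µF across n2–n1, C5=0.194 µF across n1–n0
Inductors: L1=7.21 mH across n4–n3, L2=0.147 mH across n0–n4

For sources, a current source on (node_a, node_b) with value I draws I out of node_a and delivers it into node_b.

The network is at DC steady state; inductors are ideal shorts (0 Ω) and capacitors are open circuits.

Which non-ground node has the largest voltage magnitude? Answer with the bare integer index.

Element admittances at DC:
  Y(R1) = 0.0007692 S between n2,n1
  Y(R2) = 0.003610 S between n2,n1
  Y(R3) = 0.9259 S between n2,n0
  I1: injects 1.39 A into n2 (from n1)
  Y(R4) = 0.007246 S between n1,n3
  Y(R5) = 0.4717 S between n0,n1
  Y(R6) = 0.02179 S between n3,n4
  Y(R7) = 0.001610 S between n1,n4
  Y(R8) = 0.2545 S between n4,n3
  Y(R9) = 0.02551 S between n1,n3
  Y(C1) = 0.000 S between n3,n2
  I2: injects 0.00262 A into n0 (from n3)
  Y(C2) = 0.000 S between n3,n2
  Y(C3) = 0.000 S between n1,n4
  Y(C4) = 0.000 S between n2,n1
  L1: short n4↔n3 (DC inductor)
  L2: short n0↔n4 (DC inductor)
  Y(R10) = 0.1000 S between n3,n4
  Y(C5) = 0.000 S between n1,n0
  I3: injects 0.0672 A into n0 (from n2)
Assemble and solve the 6×6 MNA system:
  V(n1)=-2.711  V(n2)=1.409  V(n3)=0.000  V(n4)=0.000
  i(L1)=0.09142  i(L2)=0.09579

1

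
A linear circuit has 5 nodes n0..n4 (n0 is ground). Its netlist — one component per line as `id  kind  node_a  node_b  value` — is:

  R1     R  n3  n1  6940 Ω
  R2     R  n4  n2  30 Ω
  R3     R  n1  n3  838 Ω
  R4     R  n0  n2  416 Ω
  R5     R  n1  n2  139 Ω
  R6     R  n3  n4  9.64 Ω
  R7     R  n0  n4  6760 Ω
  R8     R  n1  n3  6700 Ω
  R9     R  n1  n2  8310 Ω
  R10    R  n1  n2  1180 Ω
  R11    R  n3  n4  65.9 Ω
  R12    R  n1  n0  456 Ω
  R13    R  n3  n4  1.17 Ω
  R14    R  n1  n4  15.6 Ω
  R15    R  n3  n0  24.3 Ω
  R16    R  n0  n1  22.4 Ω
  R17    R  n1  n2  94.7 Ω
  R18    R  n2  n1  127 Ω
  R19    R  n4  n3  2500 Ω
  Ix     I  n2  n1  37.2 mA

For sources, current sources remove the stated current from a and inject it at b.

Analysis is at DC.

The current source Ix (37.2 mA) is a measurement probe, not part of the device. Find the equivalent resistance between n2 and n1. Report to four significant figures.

MNA unknowns: 4 node voltages V₁..V_4
R1: Y=0.0001441 on G[3,1]
R2: Y=0.03333 on G[4,2]
R3: Y=0.001193 on G[1,3]
R4: Y=0.002404 on G[0,2]
R5: Y=0.007194 on G[1,2]
R6: Y=0.1037 on G[3,4]
R7: Y=0.0001479 on G[0,4]
R8: Y=0.0001493 on G[1,3]
R9: Y=0.0001203 on G[1,2]
R10: Y=0.0008475 on G[1,2]
R11: Y=0.01517 on G[3,4]
R12: Y=0.002193 on G[1,0]
R13: Y=0.8547 on G[3,4]
R14: Y=0.06410 on G[1,4]
R15: Y=0.04115 on G[3,0]
R16: Y=0.04464 on G[0,1]
R17: Y=0.01056 on G[1,2]
R18: Y=0.007874 on G[2,1]
R19: Y=0.0004000 on G[4,3]
Ix: z[2]−=0.0372, z[1]+=0.0372
solve → V1=0.1091, V2=-0.5999, V3=-0.08876, V4=-0.09282

R_eq = 19.06 Ω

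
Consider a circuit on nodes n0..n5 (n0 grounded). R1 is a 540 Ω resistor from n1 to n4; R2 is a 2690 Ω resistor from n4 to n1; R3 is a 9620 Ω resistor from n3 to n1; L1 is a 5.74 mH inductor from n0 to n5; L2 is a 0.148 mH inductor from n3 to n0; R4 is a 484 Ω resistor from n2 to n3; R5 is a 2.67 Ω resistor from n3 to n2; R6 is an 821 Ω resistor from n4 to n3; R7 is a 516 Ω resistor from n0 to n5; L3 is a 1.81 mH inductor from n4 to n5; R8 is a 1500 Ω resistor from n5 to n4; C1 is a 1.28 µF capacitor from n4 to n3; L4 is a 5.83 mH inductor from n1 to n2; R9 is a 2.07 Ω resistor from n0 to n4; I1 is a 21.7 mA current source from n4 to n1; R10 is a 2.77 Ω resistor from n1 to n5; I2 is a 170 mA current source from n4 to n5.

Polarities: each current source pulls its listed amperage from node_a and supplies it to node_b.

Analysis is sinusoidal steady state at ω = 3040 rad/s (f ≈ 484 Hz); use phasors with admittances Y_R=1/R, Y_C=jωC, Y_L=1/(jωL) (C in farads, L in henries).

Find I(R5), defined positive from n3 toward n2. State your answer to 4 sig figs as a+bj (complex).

-0.03225-0.009433j A

Element admittances at ω=3040 rad/s:
  Y(R1) = 0.001852+0.000j S between n1,n4
  Y(R2) = 0.0003717+0.000j S between n4,n1
  Y(R3) = 0.0001040+0.000j S between n3,n1
  Y(L1) = 0.000-0.05731j S between n0,n5
  Y(L2) = 0.000-2.223j S between n3,n0
  Y(R4) = 0.002066+0.000j S between n2,n3
  Y(R5) = 0.3745+0.000j S between n3,n2
  Y(R6) = 0.001218+0.000j S between n4,n3
  Y(R7) = 0.001938+0.000j S between n0,n5
  Y(L3) = 0.000-0.1817j S between n4,n5
  Y(R8) = 0.0006667+0.000j S between n5,n4
  Y(C1) = 0.000+0.003891j S between n4,n3
  Y(L4) = 0.000-0.05642j S between n1,n2
  Y(R9) = 0.4831+0.000j S between n0,n4
  I1: injects 0.0217 A into n1 (from n4)
  Y(R10) = 0.3610+0.000j S between n1,n5
  I2: injects 0.17 A into n5 (from n4)
Assemble and solve the 5×5 MNA system:
  V(n1)=-0.08603+0.6145j  V(n2)=0.08208+0.03977j  V(n3)=-0.004028+0.01458j  V(n4)=-0.1434-0.02776j  V(n5)=-0.05598+0.6449j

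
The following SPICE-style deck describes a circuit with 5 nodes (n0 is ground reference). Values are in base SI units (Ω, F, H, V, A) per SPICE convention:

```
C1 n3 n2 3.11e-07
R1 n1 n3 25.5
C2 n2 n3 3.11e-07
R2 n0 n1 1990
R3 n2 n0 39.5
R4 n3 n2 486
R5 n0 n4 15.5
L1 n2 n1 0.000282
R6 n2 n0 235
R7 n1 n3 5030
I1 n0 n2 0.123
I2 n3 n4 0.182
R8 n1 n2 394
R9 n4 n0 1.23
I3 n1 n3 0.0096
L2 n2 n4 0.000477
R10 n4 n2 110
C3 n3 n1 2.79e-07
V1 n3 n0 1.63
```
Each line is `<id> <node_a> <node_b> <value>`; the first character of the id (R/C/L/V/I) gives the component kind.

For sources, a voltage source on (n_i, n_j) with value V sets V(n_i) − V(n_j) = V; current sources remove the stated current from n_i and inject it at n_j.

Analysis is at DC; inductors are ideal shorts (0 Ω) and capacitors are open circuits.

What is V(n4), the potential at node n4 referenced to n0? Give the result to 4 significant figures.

0.3825 V

Apply KCL at each of the 4 non-ground nodes and solve the resulting linear system.
Node n1: branches {R1, R2, L1, R7, R8, I3, C3} → V_1 = 0.3825
Node n2: branches {C1, C2, R3, R4, L1, R6, I1, R8, L2, R10} → V_2 = 0.3825
Node n3: branches {C1, R1, C2, R4, R7, I2, I3, C3, V1} → V_3 = 1.630
Node n4: branches {R5, I2, R9, L2, R10} → V_4 = 0.3825
Source currents: i(L1)=-0.03938, i(L2)=0.1536, i(V1)=-0.2241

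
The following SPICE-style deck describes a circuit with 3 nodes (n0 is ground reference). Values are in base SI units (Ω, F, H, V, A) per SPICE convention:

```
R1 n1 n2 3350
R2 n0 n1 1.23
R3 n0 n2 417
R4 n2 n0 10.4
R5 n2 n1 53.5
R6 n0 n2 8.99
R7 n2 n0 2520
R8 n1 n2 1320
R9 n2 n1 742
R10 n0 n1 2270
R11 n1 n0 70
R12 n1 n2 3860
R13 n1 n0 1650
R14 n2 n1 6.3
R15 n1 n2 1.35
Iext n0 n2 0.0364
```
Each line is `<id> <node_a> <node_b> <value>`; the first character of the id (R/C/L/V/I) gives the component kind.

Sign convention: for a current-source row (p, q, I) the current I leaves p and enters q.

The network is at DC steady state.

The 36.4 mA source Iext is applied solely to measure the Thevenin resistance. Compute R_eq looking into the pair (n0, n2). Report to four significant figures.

R_eq = 1.547 Ω

Apply KCL at each of the 2 non-ground nodes and solve the resulting linear system.
Node n1: branches {R1, R2, R5, R8, R9, R10, R11, R12, R13, R14, R15} → V_1 = 0.02965
Node n2: branches {R1, R3, R4, R5, R6, R7, R8, R9, R12, R14, R15, Iext} → V_2 = 0.05632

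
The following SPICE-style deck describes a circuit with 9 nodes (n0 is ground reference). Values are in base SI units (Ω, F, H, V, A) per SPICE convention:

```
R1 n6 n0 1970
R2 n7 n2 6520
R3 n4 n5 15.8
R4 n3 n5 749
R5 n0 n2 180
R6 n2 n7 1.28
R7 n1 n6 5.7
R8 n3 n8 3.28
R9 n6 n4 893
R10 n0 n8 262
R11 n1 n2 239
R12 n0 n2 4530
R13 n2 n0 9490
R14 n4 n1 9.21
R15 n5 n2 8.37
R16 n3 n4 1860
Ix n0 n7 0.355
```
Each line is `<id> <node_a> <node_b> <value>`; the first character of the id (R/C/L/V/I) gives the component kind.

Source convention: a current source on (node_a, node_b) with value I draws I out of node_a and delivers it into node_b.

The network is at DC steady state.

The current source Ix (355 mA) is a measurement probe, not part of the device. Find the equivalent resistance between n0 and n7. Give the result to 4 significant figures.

MNA unknowns: 8 node voltages V₁..V_8
R1: Y=0.0005076 on G[6,0]
R2: Y=0.0001534 on G[7,2]
R3: Y=0.06329 on G[4,5]
R4: Y=0.001335 on G[3,5]
R5: Y=0.005556 on G[0,2]
R6: Y=0.7812 on G[2,7]
R7: Y=0.1754 on G[1,6]
R8: Y=0.3049 on G[3,8]
R9: Y=0.001120 on G[6,4]
R10: Y=0.003817 on G[0,8]
R11: Y=0.004184 on G[1,2]
R12: Y=0.0002208 on G[0,2]
R13: Y=0.0001054 on G[2,0]
R14: Y=0.1086 on G[4,1]
R15: Y=0.1195 on G[5,2]
R16: Y=0.0005376 on G[3,4]
Ix: z[0]−=0.355, z[7]+=0.355
solve → V1=45.37, V2=46.69, V3=15.24, V4=45.53, V5=46.06, V6=45.24, V7=47.14, V8=15.05

R_eq = 132.8 Ω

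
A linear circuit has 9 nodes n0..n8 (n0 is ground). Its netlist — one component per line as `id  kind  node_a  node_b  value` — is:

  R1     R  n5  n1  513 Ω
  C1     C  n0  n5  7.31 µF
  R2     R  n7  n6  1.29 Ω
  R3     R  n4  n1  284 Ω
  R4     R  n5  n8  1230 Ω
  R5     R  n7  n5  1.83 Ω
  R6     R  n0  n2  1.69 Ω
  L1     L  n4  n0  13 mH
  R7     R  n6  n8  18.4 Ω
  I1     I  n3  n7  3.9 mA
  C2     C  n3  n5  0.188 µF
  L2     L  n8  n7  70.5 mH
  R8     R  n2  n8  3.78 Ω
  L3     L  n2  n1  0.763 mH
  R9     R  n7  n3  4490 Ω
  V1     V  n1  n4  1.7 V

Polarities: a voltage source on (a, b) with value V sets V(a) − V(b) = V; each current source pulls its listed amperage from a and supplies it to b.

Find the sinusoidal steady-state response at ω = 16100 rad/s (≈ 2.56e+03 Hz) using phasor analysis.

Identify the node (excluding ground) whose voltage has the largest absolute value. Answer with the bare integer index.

Element admittances at ω=16100 rad/s:
  Y(R1) = 0.001949+0.000j S between n5,n1
  Y(C1) = 0.000+0.1177j S between n0,n5
  Y(R2) = 0.7752+0.000j S between n7,n6
  Y(R3) = 0.003521+0.000j S between n4,n1
  Y(R4) = 0.0008130+0.000j S between n5,n8
  Y(R5) = 0.5464+0.000j S between n7,n5
  Y(R6) = 0.5917+0.000j S between n0,n2
  Y(L1) = 0.000-0.004778j S between n4,n0
  Y(R7) = 0.05435+0.000j S between n6,n8
  I1: injects 0.0039 A into n7 (from n3)
  Y(C2) = 0.000+0.003027j S between n3,n5
  Y(L2) = 0.000-0.0008810j S between n8,n7
  Y(R8) = 0.2646+0.000j S between n2,n8
  Y(L3) = 0.000-0.08140j S between n2,n1
  Y(R9) = 0.0002227+0.000j S between n7,n3
  V1: constraint V(n1)−V(n4) = 1.7
Assemble and solve the 9×9 MNA system:
  V(n1)=0.09393-0.01367j  V(n2)=-1.895e-05-0.01212j  V(n3)=-0.09857+1.280j  V(n4)=-1.606-0.01367j  V(n5)=-0.004286-0.0006501j  V(n6)=0.002450-0.001600j  V(n7)=0.002593-0.0009900j  V(n8)=0.0004156-0.01031j
  i(V1)=-0.006051+0.007674j

4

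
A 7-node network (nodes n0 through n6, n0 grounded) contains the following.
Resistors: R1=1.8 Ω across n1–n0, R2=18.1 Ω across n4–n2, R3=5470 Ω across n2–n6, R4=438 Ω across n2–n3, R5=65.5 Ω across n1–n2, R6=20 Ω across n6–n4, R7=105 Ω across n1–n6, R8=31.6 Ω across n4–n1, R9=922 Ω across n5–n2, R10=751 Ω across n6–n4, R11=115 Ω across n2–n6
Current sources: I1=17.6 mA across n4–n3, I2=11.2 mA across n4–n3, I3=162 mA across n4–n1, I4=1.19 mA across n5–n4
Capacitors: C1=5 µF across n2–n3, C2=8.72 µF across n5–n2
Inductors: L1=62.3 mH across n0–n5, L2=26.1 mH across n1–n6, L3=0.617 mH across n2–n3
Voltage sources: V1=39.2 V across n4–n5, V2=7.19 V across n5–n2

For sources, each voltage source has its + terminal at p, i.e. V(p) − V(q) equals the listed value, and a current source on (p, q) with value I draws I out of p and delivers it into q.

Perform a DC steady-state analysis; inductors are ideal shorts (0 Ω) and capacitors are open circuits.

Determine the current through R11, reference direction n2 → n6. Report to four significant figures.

-0.1051 A

Element admittances at DC:
  Y(R1) = 0.5556 S between n1,n0
  Y(R2) = 0.05525 S between n4,n2
  I1: injects 0.0176 A into n3 (from n4)
  Y(R3) = 0.0001828 S between n2,n6
  Y(R4) = 0.002283 S between n2,n3
  Y(R5) = 0.01527 S between n1,n2
  Y(C1) = 0.000 S between n2,n3
  I2: injects 0.0112 A into n3 (from n4)
  Y(C2) = 0.000 S between n5,n2
  L1: short n0↔n5 (DC inductor)
  I3: injects 0.162 A into n1 (from n4)
  Y(R6) = 0.05000 S between n6,n4
  Y(R7) = 0.009524 S between n1,n6
  Y(R8) = 0.03165 S between n4,n1
  I4: injects 0.00119 A into n4 (from n5)
  Y(R9) = 0.001085 S between n5,n2
  Y(R10) = 0.001332 S between n6,n4
  L2: short n1↔n6 (DC inductor)
  Y(R11) = 0.008696 S between n2,n6
  L3: short n2↔n3 (DC inductor)
  V1: constraint V(n4)−V(n5) = 39.2
  V2: constraint V(n5)−V(n2) = 7.19
Assemble and solve the 11×11 MNA system:
  V(n1)=4.891  V(n2)=-7.190  V(n3)=-7.190  V(n4)=39.20  V(n5)=0.000  V(n6)=4.891
  i(L1)=2.717  i(L2)=-1.654  i(L3)=-0.02880  i(V1)=-5.599  i(V2)=-2.891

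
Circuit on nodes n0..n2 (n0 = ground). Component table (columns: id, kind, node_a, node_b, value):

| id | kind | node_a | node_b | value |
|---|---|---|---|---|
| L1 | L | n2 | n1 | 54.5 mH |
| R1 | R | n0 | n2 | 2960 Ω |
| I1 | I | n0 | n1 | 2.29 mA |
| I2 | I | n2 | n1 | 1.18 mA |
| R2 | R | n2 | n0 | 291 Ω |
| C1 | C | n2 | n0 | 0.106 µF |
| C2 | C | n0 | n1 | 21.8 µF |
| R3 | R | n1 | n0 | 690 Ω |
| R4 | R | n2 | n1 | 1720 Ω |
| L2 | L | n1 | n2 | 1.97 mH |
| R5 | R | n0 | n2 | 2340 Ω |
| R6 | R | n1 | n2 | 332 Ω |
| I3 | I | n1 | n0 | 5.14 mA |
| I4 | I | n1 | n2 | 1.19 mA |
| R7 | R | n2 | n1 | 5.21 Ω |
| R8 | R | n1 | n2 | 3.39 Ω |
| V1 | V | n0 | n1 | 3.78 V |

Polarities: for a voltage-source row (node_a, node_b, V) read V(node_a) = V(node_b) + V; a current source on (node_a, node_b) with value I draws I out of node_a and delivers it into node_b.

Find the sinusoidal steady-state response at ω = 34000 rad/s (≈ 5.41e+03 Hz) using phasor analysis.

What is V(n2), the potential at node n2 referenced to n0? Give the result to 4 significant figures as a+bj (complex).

-3.749+0.02829j V

MNA unknowns: 2 node voltages V₁..V_2 plus 1 source current (V1)
L1: Y=0.000-0.0005397j on G[2,1]
R1: Y=0.0003378+0.000j on G[0,2]
I1: z[0]−=0.00229, z[1]+=0.00229
I2: z[2]−=0.00118, z[1]+=0.00118
R2: Y=0.003436+0.000j on G[2,0]
C1: Y=0.000+0.003604j on G[2,0]
C2: Y=0.000+0.7412j on G[0,1]
R3: Y=0.001449+0.000j on G[1,0]
R4: Y=0.0005814+0.000j on G[2,1]
L2: Y=0.000-0.01493j on G[1,2]
R5: Y=0.0004274+0.000j on G[0,2]
R6: Y=0.003012+0.000j on G[1,2]
I3: z[1]−=0.00514, z[0]+=0.00514
I4: z[1]−=0.00119, z[2]+=0.00119
R7: Y=0.1919+0.000j on G[2,1]
R8: Y=0.2950+0.000j on G[1,2]
V1: row V0−V1=3.78, i_V1 at 0,1
solve → V1=-3.780+0.000j, V2=-3.749+0.02829j
aux → i_V1=-0.01848-2.815j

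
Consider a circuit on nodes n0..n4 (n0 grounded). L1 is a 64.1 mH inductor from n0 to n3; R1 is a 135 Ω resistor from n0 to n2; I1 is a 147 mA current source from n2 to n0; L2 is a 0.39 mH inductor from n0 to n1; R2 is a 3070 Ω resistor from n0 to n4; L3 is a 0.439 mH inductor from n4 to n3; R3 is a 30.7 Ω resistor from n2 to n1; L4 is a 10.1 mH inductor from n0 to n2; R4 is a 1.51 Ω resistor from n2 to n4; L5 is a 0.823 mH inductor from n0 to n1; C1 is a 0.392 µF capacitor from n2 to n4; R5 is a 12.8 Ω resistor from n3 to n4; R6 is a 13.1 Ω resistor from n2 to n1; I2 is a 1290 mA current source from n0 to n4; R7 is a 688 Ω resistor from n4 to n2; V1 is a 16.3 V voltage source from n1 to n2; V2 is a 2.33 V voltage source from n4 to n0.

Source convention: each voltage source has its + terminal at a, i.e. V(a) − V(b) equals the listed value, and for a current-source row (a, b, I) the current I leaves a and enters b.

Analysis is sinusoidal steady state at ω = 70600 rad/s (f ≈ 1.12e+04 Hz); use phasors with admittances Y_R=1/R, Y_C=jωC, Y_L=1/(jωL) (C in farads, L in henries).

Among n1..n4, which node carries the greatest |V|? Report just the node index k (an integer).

1

Apply KCL at each of the 4 non-ground nodes and solve the resulting linear system.
Node n1: branches {L2, R3, L5, R6, V1} → V_1 = 18.33+1.478j
Node n2: branches {R1, I1, R3, L4, R4, C1, R6, R7, V1} → V_2 = 2.025+1.478j
Node n3: branches {L1, L3, R5} → V_3 = 2.328+0.005619j
Node n4: branches {R2, L3, R4, C1, R5, I2, R7, V2} → V_4 = 2.330+0.000j
Source currents: i(V1)=-1.854+0.9809j, i(V2)=1.046+0.9733j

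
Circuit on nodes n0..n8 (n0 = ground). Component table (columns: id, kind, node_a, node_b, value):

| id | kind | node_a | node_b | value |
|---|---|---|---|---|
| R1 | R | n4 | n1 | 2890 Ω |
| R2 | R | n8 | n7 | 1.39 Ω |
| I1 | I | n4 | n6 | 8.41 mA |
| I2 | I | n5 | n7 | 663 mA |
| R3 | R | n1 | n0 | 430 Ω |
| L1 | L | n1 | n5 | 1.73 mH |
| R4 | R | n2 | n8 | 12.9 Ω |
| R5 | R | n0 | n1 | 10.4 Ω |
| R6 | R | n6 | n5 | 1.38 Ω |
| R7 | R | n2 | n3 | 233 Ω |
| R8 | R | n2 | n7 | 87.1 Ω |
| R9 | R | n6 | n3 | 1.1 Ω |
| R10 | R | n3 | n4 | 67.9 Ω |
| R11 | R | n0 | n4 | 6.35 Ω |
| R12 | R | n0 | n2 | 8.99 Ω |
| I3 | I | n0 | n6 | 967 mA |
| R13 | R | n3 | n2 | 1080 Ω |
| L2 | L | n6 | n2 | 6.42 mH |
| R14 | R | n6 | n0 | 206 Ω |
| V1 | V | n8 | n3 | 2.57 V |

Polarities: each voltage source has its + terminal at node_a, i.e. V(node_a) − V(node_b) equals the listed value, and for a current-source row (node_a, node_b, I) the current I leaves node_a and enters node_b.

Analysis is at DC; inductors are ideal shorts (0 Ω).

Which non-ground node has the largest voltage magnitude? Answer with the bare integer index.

MNA unknowns: 8 node voltages V₁..V_8 plus 3 source currents (L1, L2, V1)
R1: Y=0.0003460 on G[4,1]
R2: Y=0.7194 on G[8,7]
I1: z[4]−=0.00841, z[6]+=0.00841
I2: z[5]−=0.663, z[7]+=0.663
R3: Y=0.002326 on G[1,0]
L1: row V1−V5=0, i_L1 at 1,5
R4: Y=0.07752 on G[2,8]
R5: Y=0.09615 on G[0,1]
R6: Y=0.7246 on G[6,5]
R7: Y=0.004292 on G[2,3]
R8: Y=0.01148 on G[2,7]
R9: Y=0.9091 on G[6,3]
R10: Y=0.01473 on G[3,4]
R11: Y=0.1575 on G[0,4]
R12: Y=0.1112 on G[0,2]
I3: z[0]−=0.967, z[6]+=0.967
R13: Y=0.0009259 on G[3,2]
L2: row V6−V2=0, i_L2 at 6,2
R14: Y=0.004854 on G[6,0]
V1: row V8−V3=2.57, i_V1 at 8,3
solve → V1=3.461, V2=4.848, V3=5.201, V4=0.4021, V5=3.461, V6=4.848, V7=8.632, V8=7.771
aux → i_L1=-0.3419, i_L2=0.2674, i_V1=0.3930

7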